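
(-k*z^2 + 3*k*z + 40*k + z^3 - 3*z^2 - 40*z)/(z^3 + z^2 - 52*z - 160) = (-k + z)/(z + 4)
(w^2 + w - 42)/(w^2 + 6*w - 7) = (w - 6)/(w - 1)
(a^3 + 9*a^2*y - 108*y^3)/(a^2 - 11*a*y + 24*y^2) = (-a^2 - 12*a*y - 36*y^2)/(-a + 8*y)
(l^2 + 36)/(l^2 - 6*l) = (l^2 + 36)/(l*(l - 6))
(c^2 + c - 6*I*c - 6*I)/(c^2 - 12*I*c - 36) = (c + 1)/(c - 6*I)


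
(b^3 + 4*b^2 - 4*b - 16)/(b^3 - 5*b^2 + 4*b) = (b^3 + 4*b^2 - 4*b - 16)/(b*(b^2 - 5*b + 4))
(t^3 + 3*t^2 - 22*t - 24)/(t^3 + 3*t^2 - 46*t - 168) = (t^2 - 3*t - 4)/(t^2 - 3*t - 28)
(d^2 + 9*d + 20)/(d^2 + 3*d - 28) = (d^2 + 9*d + 20)/(d^2 + 3*d - 28)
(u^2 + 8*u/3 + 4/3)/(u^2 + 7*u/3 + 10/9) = 3*(u + 2)/(3*u + 5)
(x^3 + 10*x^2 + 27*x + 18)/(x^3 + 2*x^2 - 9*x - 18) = (x^2 + 7*x + 6)/(x^2 - x - 6)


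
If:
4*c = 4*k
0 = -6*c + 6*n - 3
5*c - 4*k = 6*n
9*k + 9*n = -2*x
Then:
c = -3/5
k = -3/5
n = -1/10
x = 63/20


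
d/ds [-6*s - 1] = -6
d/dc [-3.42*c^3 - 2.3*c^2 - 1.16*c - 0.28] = -10.26*c^2 - 4.6*c - 1.16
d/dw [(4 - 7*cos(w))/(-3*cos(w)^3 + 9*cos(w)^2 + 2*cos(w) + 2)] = 16*(42*cos(w)^3 - 99*cos(w)^2 + 72*cos(w) + 22)*sin(w)/(36*sin(w)^2 + cos(w) + 3*cos(3*w) - 44)^2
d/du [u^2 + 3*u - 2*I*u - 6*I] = 2*u + 3 - 2*I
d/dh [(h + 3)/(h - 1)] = -4/(h - 1)^2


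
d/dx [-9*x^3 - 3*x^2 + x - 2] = -27*x^2 - 6*x + 1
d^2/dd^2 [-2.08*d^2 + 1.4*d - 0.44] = -4.16000000000000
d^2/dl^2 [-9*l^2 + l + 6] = -18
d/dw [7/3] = 0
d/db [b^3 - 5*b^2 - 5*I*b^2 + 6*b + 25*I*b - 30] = 3*b^2 - 10*b - 10*I*b + 6 + 25*I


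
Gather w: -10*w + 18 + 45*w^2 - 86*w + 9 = 45*w^2 - 96*w + 27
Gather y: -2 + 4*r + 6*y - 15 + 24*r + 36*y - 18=28*r + 42*y - 35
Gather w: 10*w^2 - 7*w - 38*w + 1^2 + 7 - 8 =10*w^2 - 45*w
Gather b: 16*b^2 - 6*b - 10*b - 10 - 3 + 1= 16*b^2 - 16*b - 12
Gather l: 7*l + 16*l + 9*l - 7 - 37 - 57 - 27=32*l - 128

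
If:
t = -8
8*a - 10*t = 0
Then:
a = -10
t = -8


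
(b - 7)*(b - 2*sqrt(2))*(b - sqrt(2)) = b^3 - 7*b^2 - 3*sqrt(2)*b^2 + 4*b + 21*sqrt(2)*b - 28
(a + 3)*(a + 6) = a^2 + 9*a + 18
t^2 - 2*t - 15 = (t - 5)*(t + 3)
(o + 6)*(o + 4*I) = o^2 + 6*o + 4*I*o + 24*I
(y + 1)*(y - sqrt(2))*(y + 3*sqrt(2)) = y^3 + y^2 + 2*sqrt(2)*y^2 - 6*y + 2*sqrt(2)*y - 6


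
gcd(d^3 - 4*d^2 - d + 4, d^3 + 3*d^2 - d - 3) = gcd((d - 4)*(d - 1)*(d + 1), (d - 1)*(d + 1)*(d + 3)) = d^2 - 1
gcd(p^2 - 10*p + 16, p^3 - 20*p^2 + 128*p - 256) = p - 8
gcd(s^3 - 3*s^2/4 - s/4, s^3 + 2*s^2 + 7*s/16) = s^2 + s/4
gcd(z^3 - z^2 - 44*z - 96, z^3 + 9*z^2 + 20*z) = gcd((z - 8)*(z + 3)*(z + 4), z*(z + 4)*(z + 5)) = z + 4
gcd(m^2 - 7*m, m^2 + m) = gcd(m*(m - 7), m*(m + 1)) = m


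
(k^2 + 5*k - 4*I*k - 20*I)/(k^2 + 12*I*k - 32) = (k^2 + k*(5 - 4*I) - 20*I)/(k^2 + 12*I*k - 32)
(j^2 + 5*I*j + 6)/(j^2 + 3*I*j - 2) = (j^2 + 5*I*j + 6)/(j^2 + 3*I*j - 2)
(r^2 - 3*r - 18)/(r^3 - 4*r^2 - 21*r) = (r - 6)/(r*(r - 7))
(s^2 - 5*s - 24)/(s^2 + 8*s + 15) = (s - 8)/(s + 5)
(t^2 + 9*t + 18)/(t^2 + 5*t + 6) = (t + 6)/(t + 2)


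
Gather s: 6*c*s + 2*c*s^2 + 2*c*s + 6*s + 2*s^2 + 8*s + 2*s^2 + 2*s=s^2*(2*c + 4) + s*(8*c + 16)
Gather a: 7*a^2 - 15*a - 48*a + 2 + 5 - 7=7*a^2 - 63*a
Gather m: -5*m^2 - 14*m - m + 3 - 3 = -5*m^2 - 15*m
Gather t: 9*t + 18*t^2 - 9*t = 18*t^2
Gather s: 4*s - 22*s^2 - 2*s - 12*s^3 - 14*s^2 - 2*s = -12*s^3 - 36*s^2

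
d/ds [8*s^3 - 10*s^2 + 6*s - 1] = 24*s^2 - 20*s + 6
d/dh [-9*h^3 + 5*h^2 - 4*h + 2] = -27*h^2 + 10*h - 4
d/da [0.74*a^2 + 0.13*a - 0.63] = 1.48*a + 0.13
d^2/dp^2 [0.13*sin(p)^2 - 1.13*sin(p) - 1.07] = 1.13*sin(p) + 0.26*cos(2*p)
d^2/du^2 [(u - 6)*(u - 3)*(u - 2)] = 6*u - 22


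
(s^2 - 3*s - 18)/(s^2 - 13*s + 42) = (s + 3)/(s - 7)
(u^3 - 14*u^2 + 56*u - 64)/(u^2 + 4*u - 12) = (u^2 - 12*u + 32)/(u + 6)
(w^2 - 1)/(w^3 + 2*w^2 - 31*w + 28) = (w + 1)/(w^2 + 3*w - 28)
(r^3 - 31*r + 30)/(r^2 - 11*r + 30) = (r^2 + 5*r - 6)/(r - 6)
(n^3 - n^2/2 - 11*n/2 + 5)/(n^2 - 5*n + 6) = (2*n^2 + 3*n - 5)/(2*(n - 3))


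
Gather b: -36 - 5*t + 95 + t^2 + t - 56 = t^2 - 4*t + 3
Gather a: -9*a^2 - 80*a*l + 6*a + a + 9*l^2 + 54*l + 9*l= -9*a^2 + a*(7 - 80*l) + 9*l^2 + 63*l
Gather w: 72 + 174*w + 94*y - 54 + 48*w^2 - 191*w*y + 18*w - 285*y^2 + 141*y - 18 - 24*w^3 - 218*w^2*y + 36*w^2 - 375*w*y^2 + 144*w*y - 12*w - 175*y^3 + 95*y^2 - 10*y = -24*w^3 + w^2*(84 - 218*y) + w*(-375*y^2 - 47*y + 180) - 175*y^3 - 190*y^2 + 225*y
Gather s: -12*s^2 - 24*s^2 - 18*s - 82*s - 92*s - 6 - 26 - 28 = -36*s^2 - 192*s - 60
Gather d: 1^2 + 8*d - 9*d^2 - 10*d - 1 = -9*d^2 - 2*d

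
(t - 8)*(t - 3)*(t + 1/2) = t^3 - 21*t^2/2 + 37*t/2 + 12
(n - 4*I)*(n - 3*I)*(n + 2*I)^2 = n^4 - 3*I*n^3 + 12*n^2 - 20*I*n + 48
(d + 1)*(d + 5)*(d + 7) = d^3 + 13*d^2 + 47*d + 35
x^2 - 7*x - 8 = (x - 8)*(x + 1)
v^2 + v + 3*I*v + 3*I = (v + 1)*(v + 3*I)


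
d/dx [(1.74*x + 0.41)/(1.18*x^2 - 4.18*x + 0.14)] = (-2.0532*x^2 - 0.9676*x + 1.9574)/(1.3924*x^4 - 9.8648*x^3 + 17.8028*x^2 - 1.1704*x + 0.0196)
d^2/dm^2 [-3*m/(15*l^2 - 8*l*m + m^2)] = 6*(-4*m*(4*l - m)^2 + (-8*l + 3*m)*(15*l^2 - 8*l*m + m^2))/(15*l^2 - 8*l*m + m^2)^3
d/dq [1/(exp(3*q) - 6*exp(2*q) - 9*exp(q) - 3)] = 3*(-exp(2*q) + 4*exp(q) + 3)*exp(q)/(-exp(3*q) + 6*exp(2*q) + 9*exp(q) + 3)^2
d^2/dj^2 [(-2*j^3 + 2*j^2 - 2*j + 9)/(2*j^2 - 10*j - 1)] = 4*(-86*j^3 + 30*j^2 - 279*j + 470)/(8*j^6 - 120*j^5 + 588*j^4 - 880*j^3 - 294*j^2 - 30*j - 1)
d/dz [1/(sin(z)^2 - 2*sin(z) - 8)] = 2*(1 - sin(z))*cos(z)/((sin(z) - 4)^2*(sin(z) + 2)^2)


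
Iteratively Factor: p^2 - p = (p)*(p - 1)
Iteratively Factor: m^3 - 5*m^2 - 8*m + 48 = (m - 4)*(m^2 - m - 12) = (m - 4)^2*(m + 3)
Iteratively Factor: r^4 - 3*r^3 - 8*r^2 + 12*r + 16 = (r - 2)*(r^3 - r^2 - 10*r - 8) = (r - 2)*(r + 2)*(r^2 - 3*r - 4) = (r - 4)*(r - 2)*(r + 2)*(r + 1)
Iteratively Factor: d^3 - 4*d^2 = (d)*(d^2 - 4*d) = d^2*(d - 4)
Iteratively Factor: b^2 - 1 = (b + 1)*(b - 1)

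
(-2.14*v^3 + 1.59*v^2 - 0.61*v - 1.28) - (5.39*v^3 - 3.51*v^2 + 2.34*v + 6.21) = -7.53*v^3 + 5.1*v^2 - 2.95*v - 7.49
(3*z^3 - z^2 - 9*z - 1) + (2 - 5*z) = 3*z^3 - z^2 - 14*z + 1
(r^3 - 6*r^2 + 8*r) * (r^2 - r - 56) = r^5 - 7*r^4 - 42*r^3 + 328*r^2 - 448*r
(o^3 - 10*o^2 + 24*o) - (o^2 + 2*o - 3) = o^3 - 11*o^2 + 22*o + 3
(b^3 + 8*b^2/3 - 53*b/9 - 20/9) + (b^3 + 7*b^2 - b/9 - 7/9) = 2*b^3 + 29*b^2/3 - 6*b - 3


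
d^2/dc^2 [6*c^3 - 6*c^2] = 36*c - 12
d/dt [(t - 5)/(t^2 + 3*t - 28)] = (t^2 + 3*t - (t - 5)*(2*t + 3) - 28)/(t^2 + 3*t - 28)^2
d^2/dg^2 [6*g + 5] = 0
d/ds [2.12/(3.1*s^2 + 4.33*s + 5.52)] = (-13.144*s - 9.1796)/(3.1*s^2 + 4.33*s + 5.52)^2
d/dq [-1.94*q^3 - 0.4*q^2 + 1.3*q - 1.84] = -5.82*q^2 - 0.8*q + 1.3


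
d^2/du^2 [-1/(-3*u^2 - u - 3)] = 2*(-9*u^2 - 3*u + (6*u + 1)^2 - 9)/(3*u^2 + u + 3)^3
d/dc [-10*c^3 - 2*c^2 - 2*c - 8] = -30*c^2 - 4*c - 2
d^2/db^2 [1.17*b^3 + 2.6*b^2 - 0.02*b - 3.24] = 7.02*b + 5.2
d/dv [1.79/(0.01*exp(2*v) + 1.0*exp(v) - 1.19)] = (-0.0358*exp(v) - 1.79)*exp(v)/(0.01*exp(2*v) + 1.0*exp(v) - 1.19)^2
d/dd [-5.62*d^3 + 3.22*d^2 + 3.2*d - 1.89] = -16.86*d^2 + 6.44*d + 3.2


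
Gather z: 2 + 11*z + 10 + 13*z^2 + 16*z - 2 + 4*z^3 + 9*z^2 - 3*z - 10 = 4*z^3 + 22*z^2 + 24*z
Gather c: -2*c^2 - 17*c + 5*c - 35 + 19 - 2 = -2*c^2 - 12*c - 18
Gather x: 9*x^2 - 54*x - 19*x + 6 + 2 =9*x^2 - 73*x + 8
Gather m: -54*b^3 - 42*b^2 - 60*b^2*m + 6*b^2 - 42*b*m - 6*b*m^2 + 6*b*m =-54*b^3 - 36*b^2 - 6*b*m^2 + m*(-60*b^2 - 36*b)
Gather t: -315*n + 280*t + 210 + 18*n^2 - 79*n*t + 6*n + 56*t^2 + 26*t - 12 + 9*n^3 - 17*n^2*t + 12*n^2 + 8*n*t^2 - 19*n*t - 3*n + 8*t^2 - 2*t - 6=9*n^3 + 30*n^2 - 312*n + t^2*(8*n + 64) + t*(-17*n^2 - 98*n + 304) + 192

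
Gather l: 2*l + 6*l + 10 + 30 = 8*l + 40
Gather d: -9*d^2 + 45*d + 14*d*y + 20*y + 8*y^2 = -9*d^2 + d*(14*y + 45) + 8*y^2 + 20*y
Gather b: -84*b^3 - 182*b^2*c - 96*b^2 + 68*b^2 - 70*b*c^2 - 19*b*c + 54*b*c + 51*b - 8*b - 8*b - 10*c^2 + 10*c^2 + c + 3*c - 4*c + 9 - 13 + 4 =-84*b^3 + b^2*(-182*c - 28) + b*(-70*c^2 + 35*c + 35)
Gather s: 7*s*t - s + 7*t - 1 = s*(7*t - 1) + 7*t - 1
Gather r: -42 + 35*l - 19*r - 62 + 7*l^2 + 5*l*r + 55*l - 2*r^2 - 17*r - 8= 7*l^2 + 90*l - 2*r^2 + r*(5*l - 36) - 112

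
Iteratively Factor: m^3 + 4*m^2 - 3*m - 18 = (m - 2)*(m^2 + 6*m + 9) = (m - 2)*(m + 3)*(m + 3)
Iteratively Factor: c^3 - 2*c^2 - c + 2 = (c - 2)*(c^2 - 1) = (c - 2)*(c - 1)*(c + 1)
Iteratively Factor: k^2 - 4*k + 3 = (k - 3)*(k - 1)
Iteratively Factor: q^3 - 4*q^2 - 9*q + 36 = (q - 3)*(q^2 - q - 12) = (q - 3)*(q + 3)*(q - 4)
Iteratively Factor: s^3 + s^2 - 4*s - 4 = (s - 2)*(s^2 + 3*s + 2) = (s - 2)*(s + 1)*(s + 2)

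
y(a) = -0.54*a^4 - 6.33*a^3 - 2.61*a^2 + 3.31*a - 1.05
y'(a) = -2.16*a^3 - 18.99*a^2 - 5.22*a + 3.31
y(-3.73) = 174.26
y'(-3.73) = -129.33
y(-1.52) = 7.24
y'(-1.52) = -25.04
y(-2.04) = 25.72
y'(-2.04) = -46.73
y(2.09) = -73.62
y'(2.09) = -110.27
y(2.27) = -95.37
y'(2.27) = -131.66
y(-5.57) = 473.64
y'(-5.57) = -183.51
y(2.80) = -184.39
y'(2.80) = -207.60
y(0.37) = -0.51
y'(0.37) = -1.33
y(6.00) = -2142.27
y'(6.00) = -1178.21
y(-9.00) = 829.38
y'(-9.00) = 86.74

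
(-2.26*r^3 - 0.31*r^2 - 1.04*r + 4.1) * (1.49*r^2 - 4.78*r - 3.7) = -3.3674*r^5 + 10.3409*r^4 + 8.2942*r^3 + 12.2272*r^2 - 15.75*r - 15.17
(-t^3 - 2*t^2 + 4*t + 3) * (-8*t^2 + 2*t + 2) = 8*t^5 + 14*t^4 - 38*t^3 - 20*t^2 + 14*t + 6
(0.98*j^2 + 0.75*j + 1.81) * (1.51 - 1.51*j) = -1.4798*j^3 + 0.3473*j^2 - 1.6006*j + 2.7331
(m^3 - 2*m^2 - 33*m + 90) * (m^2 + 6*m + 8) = m^5 + 4*m^4 - 37*m^3 - 124*m^2 + 276*m + 720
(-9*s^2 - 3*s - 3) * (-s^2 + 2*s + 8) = 9*s^4 - 15*s^3 - 75*s^2 - 30*s - 24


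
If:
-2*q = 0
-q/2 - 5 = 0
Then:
No Solution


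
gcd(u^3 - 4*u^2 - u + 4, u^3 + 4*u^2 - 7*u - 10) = u + 1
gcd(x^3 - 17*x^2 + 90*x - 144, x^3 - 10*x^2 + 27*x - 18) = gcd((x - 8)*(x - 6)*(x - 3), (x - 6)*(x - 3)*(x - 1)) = x^2 - 9*x + 18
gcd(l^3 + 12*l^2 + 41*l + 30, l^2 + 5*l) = l + 5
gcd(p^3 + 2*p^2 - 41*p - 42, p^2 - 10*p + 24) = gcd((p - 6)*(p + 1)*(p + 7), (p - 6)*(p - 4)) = p - 6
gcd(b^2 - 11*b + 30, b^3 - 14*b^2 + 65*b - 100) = b - 5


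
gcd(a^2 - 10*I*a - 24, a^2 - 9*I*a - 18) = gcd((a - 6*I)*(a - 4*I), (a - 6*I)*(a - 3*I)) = a - 6*I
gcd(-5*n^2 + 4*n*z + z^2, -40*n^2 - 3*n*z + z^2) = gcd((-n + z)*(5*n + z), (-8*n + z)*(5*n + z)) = 5*n + z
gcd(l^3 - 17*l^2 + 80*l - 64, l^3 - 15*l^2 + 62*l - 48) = l^2 - 9*l + 8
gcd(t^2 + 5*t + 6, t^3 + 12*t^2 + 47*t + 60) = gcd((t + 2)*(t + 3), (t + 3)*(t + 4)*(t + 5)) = t + 3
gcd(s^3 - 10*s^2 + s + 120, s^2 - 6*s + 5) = s - 5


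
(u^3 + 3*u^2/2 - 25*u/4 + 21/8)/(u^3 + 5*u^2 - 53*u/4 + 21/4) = (u + 7/2)/(u + 7)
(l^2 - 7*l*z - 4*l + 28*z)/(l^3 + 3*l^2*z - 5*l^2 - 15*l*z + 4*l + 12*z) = (l - 7*z)/(l^2 + 3*l*z - l - 3*z)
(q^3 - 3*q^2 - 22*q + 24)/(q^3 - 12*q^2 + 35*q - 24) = (q^2 - 2*q - 24)/(q^2 - 11*q + 24)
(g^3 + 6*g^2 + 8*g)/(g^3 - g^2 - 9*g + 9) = g*(g^2 + 6*g + 8)/(g^3 - g^2 - 9*g + 9)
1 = 1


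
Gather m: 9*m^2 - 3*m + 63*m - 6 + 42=9*m^2 + 60*m + 36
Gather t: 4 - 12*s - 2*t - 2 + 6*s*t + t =-12*s + t*(6*s - 1) + 2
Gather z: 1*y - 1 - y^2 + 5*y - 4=-y^2 + 6*y - 5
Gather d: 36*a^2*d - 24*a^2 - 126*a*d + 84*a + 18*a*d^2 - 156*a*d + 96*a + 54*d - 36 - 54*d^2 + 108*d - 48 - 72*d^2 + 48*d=-24*a^2 + 180*a + d^2*(18*a - 126) + d*(36*a^2 - 282*a + 210) - 84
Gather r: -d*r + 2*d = -d*r + 2*d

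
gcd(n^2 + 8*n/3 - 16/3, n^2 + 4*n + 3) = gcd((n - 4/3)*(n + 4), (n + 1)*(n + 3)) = 1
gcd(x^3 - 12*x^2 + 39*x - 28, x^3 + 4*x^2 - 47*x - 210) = x - 7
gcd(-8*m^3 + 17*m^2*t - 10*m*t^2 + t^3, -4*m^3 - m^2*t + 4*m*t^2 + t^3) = -m + t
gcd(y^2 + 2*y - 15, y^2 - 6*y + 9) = y - 3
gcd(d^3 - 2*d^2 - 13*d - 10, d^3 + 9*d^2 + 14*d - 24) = 1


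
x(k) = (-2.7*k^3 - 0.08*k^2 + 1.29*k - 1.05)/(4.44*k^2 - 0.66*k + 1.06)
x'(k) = (0.66 - 8.88*k)*(-2.7*k^3 - 0.08*k^2 + 1.29*k - 1.05)/(4.44*k^2 - 0.66*k + 1.06)^2 + (-8.1*k^2 - 0.16*k + 1.29)/(4.44*k^2 - 0.66*k + 1.06)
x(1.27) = -0.69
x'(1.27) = -0.63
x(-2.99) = 1.56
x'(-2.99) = -0.66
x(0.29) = -0.60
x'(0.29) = 1.38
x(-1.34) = 0.36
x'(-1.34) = -0.86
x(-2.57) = 1.28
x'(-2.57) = -0.68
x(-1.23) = 0.26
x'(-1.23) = -0.90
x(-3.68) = 2.01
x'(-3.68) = -0.64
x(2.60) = -1.56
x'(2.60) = -0.65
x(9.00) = -5.54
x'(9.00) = -0.61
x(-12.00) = 7.15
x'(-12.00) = -0.61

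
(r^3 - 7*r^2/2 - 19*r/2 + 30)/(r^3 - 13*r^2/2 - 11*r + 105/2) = (r - 4)/(r - 7)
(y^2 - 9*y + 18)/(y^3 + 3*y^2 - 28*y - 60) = (y^2 - 9*y + 18)/(y^3 + 3*y^2 - 28*y - 60)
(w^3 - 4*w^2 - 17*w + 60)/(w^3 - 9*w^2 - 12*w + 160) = (w - 3)/(w - 8)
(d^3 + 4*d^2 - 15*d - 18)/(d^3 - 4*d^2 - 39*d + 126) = (d + 1)/(d - 7)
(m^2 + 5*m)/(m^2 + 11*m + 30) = m/(m + 6)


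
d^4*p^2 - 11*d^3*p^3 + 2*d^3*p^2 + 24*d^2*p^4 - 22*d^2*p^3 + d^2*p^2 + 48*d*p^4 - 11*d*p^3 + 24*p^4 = (d - 8*p)*(d - 3*p)*(d*p + p)^2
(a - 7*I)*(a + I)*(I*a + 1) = I*a^3 + 7*a^2 + I*a + 7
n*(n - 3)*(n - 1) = n^3 - 4*n^2 + 3*n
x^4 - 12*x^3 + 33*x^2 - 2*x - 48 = (x - 8)*(x - 3)*(x - 2)*(x + 1)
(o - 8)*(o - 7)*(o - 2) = o^3 - 17*o^2 + 86*o - 112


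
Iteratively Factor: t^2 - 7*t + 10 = (t - 5)*(t - 2)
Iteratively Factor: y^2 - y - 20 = (y - 5)*(y + 4)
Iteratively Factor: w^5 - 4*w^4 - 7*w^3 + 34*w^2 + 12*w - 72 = (w + 2)*(w^4 - 6*w^3 + 5*w^2 + 24*w - 36) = (w - 2)*(w + 2)*(w^3 - 4*w^2 - 3*w + 18) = (w - 2)*(w + 2)^2*(w^2 - 6*w + 9) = (w - 3)*(w - 2)*(w + 2)^2*(w - 3)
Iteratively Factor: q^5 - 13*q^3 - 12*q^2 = (q + 3)*(q^4 - 3*q^3 - 4*q^2) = q*(q + 3)*(q^3 - 3*q^2 - 4*q) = q*(q + 1)*(q + 3)*(q^2 - 4*q) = q*(q - 4)*(q + 1)*(q + 3)*(q)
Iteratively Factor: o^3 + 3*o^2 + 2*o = (o)*(o^2 + 3*o + 2) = o*(o + 1)*(o + 2)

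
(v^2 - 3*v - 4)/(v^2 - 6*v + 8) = (v + 1)/(v - 2)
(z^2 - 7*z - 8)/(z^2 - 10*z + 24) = (z^2 - 7*z - 8)/(z^2 - 10*z + 24)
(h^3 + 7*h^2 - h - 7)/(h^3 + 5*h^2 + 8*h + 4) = (h^2 + 6*h - 7)/(h^2 + 4*h + 4)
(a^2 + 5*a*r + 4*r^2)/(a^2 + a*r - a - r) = (a + 4*r)/(a - 1)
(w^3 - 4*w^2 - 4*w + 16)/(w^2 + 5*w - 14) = (w^2 - 2*w - 8)/(w + 7)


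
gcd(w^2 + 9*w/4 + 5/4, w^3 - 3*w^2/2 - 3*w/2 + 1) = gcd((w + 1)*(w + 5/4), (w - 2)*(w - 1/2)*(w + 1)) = w + 1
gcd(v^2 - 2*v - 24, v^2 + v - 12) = v + 4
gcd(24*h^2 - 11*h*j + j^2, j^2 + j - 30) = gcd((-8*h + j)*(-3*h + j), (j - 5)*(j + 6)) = 1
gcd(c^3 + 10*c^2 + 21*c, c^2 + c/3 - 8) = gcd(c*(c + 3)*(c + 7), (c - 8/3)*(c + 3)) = c + 3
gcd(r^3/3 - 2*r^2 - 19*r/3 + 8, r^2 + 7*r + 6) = 1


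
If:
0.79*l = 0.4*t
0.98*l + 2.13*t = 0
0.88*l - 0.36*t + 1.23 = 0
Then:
No Solution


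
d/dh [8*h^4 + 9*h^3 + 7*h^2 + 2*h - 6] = 32*h^3 + 27*h^2 + 14*h + 2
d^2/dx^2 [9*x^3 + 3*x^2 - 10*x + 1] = 54*x + 6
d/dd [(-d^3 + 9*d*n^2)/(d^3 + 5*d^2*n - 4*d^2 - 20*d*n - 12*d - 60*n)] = (-d*(d^2 - 9*n^2)*(-3*d^2 - 10*d*n + 8*d + 20*n + 12) + 3*(d^2 - 3*n^2)*(-d^3 - 5*d^2*n + 4*d^2 + 20*d*n + 12*d + 60*n))/(-d^3 - 5*d^2*n + 4*d^2 + 20*d*n + 12*d + 60*n)^2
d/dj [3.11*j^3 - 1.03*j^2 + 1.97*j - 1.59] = 9.33*j^2 - 2.06*j + 1.97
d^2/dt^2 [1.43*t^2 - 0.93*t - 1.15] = 2.86000000000000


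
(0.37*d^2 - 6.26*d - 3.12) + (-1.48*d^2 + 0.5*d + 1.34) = -1.11*d^2 - 5.76*d - 1.78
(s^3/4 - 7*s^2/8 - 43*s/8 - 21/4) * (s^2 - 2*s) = s^5/4 - 11*s^4/8 - 29*s^3/8 + 11*s^2/2 + 21*s/2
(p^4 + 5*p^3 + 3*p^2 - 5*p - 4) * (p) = p^5 + 5*p^4 + 3*p^3 - 5*p^2 - 4*p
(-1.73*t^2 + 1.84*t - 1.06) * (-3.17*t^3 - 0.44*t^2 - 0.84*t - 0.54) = 5.4841*t^5 - 5.0716*t^4 + 4.0038*t^3 - 0.145*t^2 - 0.1032*t + 0.5724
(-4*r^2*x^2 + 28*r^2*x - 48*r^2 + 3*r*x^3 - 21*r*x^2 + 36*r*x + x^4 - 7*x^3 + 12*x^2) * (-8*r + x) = 32*r^3*x^2 - 224*r^3*x + 384*r^3 - 28*r^2*x^3 + 196*r^2*x^2 - 336*r^2*x - 5*r*x^4 + 35*r*x^3 - 60*r*x^2 + x^5 - 7*x^4 + 12*x^3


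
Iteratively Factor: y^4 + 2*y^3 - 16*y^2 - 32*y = (y + 4)*(y^3 - 2*y^2 - 8*y) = y*(y + 4)*(y^2 - 2*y - 8) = y*(y - 4)*(y + 4)*(y + 2)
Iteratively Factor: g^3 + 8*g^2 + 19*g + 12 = (g + 4)*(g^2 + 4*g + 3) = (g + 1)*(g + 4)*(g + 3)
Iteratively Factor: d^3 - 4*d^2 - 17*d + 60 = (d + 4)*(d^2 - 8*d + 15) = (d - 3)*(d + 4)*(d - 5)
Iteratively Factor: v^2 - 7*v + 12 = (v - 4)*(v - 3)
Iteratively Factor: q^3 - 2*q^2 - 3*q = (q)*(q^2 - 2*q - 3) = q*(q - 3)*(q + 1)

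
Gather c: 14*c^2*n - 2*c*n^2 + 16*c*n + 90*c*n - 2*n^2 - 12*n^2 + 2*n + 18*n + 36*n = 14*c^2*n + c*(-2*n^2 + 106*n) - 14*n^2 + 56*n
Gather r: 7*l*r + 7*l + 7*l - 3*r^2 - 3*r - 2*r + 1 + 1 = 14*l - 3*r^2 + r*(7*l - 5) + 2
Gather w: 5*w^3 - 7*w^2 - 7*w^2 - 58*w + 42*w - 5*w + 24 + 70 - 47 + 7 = 5*w^3 - 14*w^2 - 21*w + 54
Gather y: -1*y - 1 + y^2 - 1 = y^2 - y - 2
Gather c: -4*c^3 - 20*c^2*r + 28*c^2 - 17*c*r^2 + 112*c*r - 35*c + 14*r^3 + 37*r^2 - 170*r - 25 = -4*c^3 + c^2*(28 - 20*r) + c*(-17*r^2 + 112*r - 35) + 14*r^3 + 37*r^2 - 170*r - 25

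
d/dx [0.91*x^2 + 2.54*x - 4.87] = 1.82*x + 2.54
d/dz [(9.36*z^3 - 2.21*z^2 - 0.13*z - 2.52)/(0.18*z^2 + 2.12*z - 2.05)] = (1.6848*z^4 + 39.6864*z^3 - 62.2258*z^2 + 9.9682*z + 5.6089)/(0.0324*z^4 + 0.7632*z^3 + 3.7564*z^2 - 8.692*z + 4.2025)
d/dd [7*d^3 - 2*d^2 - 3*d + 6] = 21*d^2 - 4*d - 3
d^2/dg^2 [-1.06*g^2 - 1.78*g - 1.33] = -2.12000000000000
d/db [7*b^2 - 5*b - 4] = 14*b - 5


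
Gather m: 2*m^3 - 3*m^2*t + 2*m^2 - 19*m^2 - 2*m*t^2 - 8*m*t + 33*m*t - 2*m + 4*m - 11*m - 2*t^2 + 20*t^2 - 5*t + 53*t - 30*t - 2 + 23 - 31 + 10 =2*m^3 + m^2*(-3*t - 17) + m*(-2*t^2 + 25*t - 9) + 18*t^2 + 18*t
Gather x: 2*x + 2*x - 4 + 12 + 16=4*x + 24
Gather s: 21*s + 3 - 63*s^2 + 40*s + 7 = -63*s^2 + 61*s + 10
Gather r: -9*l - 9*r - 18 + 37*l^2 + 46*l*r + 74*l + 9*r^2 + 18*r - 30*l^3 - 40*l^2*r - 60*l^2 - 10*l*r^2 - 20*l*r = -30*l^3 - 23*l^2 + 65*l + r^2*(9 - 10*l) + r*(-40*l^2 + 26*l + 9) - 18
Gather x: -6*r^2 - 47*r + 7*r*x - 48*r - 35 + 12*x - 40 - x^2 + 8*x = -6*r^2 - 95*r - x^2 + x*(7*r + 20) - 75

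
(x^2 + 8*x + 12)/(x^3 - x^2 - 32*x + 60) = (x + 2)/(x^2 - 7*x + 10)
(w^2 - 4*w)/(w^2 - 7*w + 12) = w/(w - 3)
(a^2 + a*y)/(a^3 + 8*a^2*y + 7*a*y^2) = 1/(a + 7*y)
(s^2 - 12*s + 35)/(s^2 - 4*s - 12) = (-s^2 + 12*s - 35)/(-s^2 + 4*s + 12)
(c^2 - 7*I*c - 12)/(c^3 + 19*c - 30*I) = (c - 4*I)/(c^2 + 3*I*c + 10)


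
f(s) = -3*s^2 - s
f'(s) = -6*s - 1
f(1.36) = -6.91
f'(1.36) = -9.16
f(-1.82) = -8.12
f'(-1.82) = 9.92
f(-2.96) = -23.32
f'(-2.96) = 16.76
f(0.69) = -2.12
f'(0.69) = -5.14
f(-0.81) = -1.16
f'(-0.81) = 3.86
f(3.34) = -36.81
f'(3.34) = -21.04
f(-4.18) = -48.24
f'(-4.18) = 24.08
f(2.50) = -21.25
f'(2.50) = -16.00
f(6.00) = -114.00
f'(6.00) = -37.00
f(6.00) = -114.00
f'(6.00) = -37.00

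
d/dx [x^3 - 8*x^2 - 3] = x*(3*x - 16)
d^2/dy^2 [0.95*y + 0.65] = 0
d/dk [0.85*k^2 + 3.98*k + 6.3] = 1.7*k + 3.98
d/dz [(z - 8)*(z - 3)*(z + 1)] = 3*z^2 - 20*z + 13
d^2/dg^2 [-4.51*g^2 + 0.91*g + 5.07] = -9.02000000000000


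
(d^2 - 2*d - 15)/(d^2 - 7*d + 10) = (d + 3)/(d - 2)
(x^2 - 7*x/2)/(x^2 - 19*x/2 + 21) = x/(x - 6)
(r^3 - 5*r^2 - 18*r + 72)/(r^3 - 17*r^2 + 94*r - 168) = (r^2 + r - 12)/(r^2 - 11*r + 28)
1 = 1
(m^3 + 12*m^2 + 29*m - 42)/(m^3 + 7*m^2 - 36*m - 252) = (m - 1)/(m - 6)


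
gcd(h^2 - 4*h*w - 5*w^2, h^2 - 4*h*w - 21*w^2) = 1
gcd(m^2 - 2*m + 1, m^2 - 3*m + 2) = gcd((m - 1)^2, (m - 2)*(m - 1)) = m - 1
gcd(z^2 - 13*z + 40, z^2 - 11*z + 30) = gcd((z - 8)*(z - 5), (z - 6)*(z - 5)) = z - 5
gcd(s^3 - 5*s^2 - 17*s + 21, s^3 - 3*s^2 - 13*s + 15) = s^2 + 2*s - 3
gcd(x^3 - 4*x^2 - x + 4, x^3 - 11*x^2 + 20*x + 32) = x^2 - 3*x - 4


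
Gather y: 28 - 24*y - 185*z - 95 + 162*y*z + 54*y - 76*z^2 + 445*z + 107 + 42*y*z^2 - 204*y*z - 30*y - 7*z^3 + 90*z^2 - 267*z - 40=y*(42*z^2 - 42*z) - 7*z^3 + 14*z^2 - 7*z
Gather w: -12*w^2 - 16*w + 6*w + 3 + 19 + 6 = -12*w^2 - 10*w + 28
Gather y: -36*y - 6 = -36*y - 6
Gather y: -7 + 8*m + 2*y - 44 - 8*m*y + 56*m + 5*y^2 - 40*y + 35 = 64*m + 5*y^2 + y*(-8*m - 38) - 16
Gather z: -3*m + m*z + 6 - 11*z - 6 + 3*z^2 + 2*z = -3*m + 3*z^2 + z*(m - 9)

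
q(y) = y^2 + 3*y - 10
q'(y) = 2*y + 3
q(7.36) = 66.25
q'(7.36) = 17.72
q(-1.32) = -12.22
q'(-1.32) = 0.36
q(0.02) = -9.94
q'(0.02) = 3.04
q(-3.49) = -8.29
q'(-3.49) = -3.98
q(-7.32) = 21.62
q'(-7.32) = -11.64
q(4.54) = 24.23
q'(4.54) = 12.08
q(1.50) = -3.25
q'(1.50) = 6.00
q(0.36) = -8.79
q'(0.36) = 3.72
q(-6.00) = 8.00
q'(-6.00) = -9.00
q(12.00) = 170.00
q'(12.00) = 27.00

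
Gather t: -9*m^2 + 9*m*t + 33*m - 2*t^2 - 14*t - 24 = -9*m^2 + 33*m - 2*t^2 + t*(9*m - 14) - 24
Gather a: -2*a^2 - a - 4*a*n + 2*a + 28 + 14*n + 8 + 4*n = -2*a^2 + a*(1 - 4*n) + 18*n + 36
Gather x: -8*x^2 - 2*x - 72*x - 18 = -8*x^2 - 74*x - 18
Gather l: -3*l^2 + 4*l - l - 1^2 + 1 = -3*l^2 + 3*l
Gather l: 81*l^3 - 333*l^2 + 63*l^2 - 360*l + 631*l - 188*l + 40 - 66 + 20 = 81*l^3 - 270*l^2 + 83*l - 6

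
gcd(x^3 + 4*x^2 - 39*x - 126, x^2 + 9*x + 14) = x + 7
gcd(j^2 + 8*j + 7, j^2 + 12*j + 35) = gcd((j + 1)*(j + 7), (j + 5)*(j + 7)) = j + 7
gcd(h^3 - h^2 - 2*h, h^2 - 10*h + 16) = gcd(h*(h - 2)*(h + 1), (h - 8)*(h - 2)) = h - 2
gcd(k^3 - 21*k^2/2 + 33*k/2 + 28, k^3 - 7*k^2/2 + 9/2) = k + 1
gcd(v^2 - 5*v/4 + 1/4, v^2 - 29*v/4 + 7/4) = v - 1/4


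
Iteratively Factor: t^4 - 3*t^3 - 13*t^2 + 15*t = (t - 5)*(t^3 + 2*t^2 - 3*t) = (t - 5)*(t - 1)*(t^2 + 3*t) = t*(t - 5)*(t - 1)*(t + 3)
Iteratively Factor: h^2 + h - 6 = (h + 3)*(h - 2)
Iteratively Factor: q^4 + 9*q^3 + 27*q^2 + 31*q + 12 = (q + 3)*(q^3 + 6*q^2 + 9*q + 4) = (q + 3)*(q + 4)*(q^2 + 2*q + 1) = (q + 1)*(q + 3)*(q + 4)*(q + 1)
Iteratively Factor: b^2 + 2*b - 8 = (b + 4)*(b - 2)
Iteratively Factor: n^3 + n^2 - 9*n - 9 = (n - 3)*(n^2 + 4*n + 3) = (n - 3)*(n + 1)*(n + 3)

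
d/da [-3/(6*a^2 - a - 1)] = 3*(12*a - 1)/(-6*a^2 + a + 1)^2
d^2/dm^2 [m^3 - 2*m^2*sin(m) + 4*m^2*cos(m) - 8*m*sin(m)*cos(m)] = 2*m^2*sin(m) - 4*m^2*cos(m) - 16*m*sin(m) + 16*m*sin(2*m) - 8*m*cos(m) + 6*m - 4*sin(m) + 8*cos(m) - 16*cos(2*m)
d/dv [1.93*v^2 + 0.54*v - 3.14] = 3.86*v + 0.54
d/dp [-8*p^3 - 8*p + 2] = -24*p^2 - 8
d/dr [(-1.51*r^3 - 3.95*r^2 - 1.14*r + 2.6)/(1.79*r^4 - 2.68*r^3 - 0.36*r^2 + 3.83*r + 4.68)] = (2.7029*r^6 + 14.141*r^5 - 3.92060000000001*r^4 - 36.293*r^3 - 15.8353*r^2 - 35.1*r - 15.2932)/(3.2041*r^8 - 9.5944*r^7 + 5.8936*r^6 + 15.641*r^5 - 3.6448*r^4 - 27.8424*r^3 + 11.2993*r^2 + 35.8488*r + 21.9024)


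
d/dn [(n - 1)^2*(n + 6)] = (n - 1)*(3*n + 11)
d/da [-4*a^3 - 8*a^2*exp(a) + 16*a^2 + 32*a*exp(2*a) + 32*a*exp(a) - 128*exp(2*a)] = -8*a^2*exp(a) - 12*a^2 + 64*a*exp(2*a) + 16*a*exp(a) + 32*a - 224*exp(2*a) + 32*exp(a)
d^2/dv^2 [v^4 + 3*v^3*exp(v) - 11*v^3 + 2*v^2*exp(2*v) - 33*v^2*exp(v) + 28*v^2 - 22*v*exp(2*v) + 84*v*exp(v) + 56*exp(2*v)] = 3*v^3*exp(v) + 8*v^2*exp(2*v) - 15*v^2*exp(v) + 12*v^2 - 72*v*exp(2*v) - 30*v*exp(v) - 66*v + 140*exp(2*v) + 102*exp(v) + 56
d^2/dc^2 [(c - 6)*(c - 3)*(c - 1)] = 6*c - 20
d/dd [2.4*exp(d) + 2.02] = 2.4*exp(d)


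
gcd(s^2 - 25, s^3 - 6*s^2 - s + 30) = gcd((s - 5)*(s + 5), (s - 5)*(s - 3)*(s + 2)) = s - 5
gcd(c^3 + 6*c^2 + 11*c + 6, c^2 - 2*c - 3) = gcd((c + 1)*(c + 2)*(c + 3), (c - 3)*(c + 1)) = c + 1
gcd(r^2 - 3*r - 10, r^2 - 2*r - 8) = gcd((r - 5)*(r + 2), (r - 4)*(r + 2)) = r + 2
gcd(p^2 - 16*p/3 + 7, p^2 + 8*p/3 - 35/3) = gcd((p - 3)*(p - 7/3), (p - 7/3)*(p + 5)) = p - 7/3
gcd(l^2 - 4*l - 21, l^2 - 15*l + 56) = l - 7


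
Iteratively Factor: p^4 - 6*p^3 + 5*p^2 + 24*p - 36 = (p - 2)*(p^3 - 4*p^2 - 3*p + 18) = (p - 2)*(p + 2)*(p^2 - 6*p + 9) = (p - 3)*(p - 2)*(p + 2)*(p - 3)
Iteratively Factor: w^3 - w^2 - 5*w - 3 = (w + 1)*(w^2 - 2*w - 3) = (w - 3)*(w + 1)*(w + 1)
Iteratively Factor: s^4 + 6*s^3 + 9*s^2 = (s + 3)*(s^3 + 3*s^2) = s*(s + 3)*(s^2 + 3*s) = s^2*(s + 3)*(s + 3)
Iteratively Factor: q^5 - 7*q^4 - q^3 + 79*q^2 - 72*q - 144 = (q - 4)*(q^4 - 3*q^3 - 13*q^2 + 27*q + 36) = (q - 4)*(q + 3)*(q^3 - 6*q^2 + 5*q + 12) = (q - 4)*(q - 3)*(q + 3)*(q^2 - 3*q - 4) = (q - 4)*(q - 3)*(q + 1)*(q + 3)*(q - 4)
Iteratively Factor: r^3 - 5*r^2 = (r - 5)*(r^2) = r*(r - 5)*(r)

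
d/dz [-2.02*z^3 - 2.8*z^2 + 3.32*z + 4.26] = -6.06*z^2 - 5.6*z + 3.32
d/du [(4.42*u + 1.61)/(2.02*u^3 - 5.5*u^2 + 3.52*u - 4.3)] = (-17.8568*u^3 + 14.5534*u^2 + 17.71*u - 24.6732)/(4.0804*u^6 - 22.22*u^5 + 44.4708*u^4 - 56.092*u^3 + 59.6904*u^2 - 30.272*u + 18.49)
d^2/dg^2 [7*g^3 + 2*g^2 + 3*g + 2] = 42*g + 4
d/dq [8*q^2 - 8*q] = 16*q - 8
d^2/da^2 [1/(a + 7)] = 2/(a + 7)^3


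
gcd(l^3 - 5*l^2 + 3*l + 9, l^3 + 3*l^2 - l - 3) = l + 1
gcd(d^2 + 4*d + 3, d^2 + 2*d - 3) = d + 3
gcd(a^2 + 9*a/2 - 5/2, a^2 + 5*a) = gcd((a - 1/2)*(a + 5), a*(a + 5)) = a + 5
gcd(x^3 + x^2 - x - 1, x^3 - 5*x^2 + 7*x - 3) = x - 1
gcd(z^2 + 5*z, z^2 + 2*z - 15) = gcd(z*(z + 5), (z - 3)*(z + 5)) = z + 5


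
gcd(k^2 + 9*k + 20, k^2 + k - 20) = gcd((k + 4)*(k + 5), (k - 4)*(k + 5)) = k + 5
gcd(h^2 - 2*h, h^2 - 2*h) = h^2 - 2*h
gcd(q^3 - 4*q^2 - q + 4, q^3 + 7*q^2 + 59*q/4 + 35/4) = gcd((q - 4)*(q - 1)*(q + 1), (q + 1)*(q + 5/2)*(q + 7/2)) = q + 1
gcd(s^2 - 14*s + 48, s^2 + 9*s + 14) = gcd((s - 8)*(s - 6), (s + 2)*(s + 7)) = 1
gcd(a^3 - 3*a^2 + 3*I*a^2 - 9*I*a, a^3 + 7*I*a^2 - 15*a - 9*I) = a + 3*I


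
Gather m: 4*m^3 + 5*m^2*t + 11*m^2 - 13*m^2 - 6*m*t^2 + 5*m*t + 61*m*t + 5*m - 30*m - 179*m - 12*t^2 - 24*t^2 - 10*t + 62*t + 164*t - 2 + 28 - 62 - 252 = 4*m^3 + m^2*(5*t - 2) + m*(-6*t^2 + 66*t - 204) - 36*t^2 + 216*t - 288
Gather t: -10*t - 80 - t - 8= -11*t - 88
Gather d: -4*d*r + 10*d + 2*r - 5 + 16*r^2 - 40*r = d*(10 - 4*r) + 16*r^2 - 38*r - 5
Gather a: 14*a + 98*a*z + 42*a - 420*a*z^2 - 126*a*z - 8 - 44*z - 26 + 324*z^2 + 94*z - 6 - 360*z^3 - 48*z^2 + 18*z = a*(-420*z^2 - 28*z + 56) - 360*z^3 + 276*z^2 + 68*z - 40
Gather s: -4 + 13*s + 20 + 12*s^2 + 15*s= 12*s^2 + 28*s + 16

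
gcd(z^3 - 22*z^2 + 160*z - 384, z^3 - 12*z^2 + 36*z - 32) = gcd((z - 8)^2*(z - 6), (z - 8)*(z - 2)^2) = z - 8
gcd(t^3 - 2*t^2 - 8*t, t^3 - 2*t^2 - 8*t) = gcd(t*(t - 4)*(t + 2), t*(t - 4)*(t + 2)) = t^3 - 2*t^2 - 8*t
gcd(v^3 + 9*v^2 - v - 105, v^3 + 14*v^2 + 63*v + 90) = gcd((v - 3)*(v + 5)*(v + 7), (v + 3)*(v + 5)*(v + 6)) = v + 5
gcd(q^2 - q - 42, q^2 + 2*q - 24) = q + 6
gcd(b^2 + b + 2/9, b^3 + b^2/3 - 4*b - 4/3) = b + 1/3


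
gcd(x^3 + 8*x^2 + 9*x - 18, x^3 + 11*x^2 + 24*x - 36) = x^2 + 5*x - 6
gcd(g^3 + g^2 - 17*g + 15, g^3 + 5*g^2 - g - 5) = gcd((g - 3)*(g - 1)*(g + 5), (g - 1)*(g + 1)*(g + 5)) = g^2 + 4*g - 5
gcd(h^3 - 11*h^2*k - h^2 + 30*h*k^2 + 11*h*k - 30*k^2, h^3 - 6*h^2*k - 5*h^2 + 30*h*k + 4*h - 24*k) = h^2 - 6*h*k - h + 6*k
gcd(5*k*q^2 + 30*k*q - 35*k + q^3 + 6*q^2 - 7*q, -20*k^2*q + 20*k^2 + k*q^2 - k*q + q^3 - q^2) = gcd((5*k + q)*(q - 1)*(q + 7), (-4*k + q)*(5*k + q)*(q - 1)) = 5*k*q - 5*k + q^2 - q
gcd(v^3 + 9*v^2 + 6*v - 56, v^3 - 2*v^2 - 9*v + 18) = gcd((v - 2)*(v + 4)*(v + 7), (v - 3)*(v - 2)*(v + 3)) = v - 2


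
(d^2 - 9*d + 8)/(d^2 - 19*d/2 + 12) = 2*(d - 1)/(2*d - 3)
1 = 1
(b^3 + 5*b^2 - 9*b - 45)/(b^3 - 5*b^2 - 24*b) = (b^2 + 2*b - 15)/(b*(b - 8))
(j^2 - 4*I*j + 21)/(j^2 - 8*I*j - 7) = (j + 3*I)/(j - I)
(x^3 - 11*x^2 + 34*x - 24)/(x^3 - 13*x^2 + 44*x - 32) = (x - 6)/(x - 8)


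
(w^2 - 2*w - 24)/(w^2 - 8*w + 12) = (w + 4)/(w - 2)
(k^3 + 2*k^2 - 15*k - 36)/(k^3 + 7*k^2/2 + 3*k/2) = 2*(k^2 - k - 12)/(k*(2*k + 1))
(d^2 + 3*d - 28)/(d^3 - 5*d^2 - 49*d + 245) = (d - 4)/(d^2 - 12*d + 35)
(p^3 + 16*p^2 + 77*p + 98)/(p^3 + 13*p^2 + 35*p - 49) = (p + 2)/(p - 1)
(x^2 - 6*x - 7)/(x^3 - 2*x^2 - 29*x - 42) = (x + 1)/(x^2 + 5*x + 6)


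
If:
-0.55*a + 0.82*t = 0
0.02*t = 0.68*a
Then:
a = 0.00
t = 0.00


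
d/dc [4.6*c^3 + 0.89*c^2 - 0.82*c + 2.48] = 13.8*c^2 + 1.78*c - 0.82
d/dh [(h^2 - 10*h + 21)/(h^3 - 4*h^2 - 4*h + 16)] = (-h^4 + 20*h^3 - 107*h^2 + 200*h - 76)/(h^6 - 8*h^5 + 8*h^4 + 64*h^3 - 112*h^2 - 128*h + 256)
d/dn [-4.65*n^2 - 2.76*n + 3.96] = -9.3*n - 2.76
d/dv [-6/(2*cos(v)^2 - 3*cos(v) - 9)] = 6*(3 - 4*cos(v))*sin(v)/(3*cos(v) - cos(2*v) + 8)^2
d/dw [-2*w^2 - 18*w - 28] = -4*w - 18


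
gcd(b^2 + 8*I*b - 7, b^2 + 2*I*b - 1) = b + I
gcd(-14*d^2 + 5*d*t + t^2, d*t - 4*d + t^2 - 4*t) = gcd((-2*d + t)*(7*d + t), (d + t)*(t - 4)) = 1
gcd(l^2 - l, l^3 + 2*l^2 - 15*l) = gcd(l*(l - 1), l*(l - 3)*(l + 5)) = l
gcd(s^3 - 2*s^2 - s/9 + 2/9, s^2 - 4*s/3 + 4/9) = 1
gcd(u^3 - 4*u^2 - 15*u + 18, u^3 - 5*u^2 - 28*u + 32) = u - 1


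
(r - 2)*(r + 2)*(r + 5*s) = r^3 + 5*r^2*s - 4*r - 20*s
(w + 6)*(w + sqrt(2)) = w^2 + sqrt(2)*w + 6*w + 6*sqrt(2)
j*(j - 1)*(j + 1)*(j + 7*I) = j^4 + 7*I*j^3 - j^2 - 7*I*j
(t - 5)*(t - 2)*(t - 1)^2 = t^4 - 9*t^3 + 25*t^2 - 27*t + 10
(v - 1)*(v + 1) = v^2 - 1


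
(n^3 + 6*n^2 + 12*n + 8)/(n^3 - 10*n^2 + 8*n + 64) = (n^2 + 4*n + 4)/(n^2 - 12*n + 32)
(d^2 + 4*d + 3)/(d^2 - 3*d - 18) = (d + 1)/(d - 6)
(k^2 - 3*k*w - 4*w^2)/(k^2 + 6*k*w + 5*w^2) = (k - 4*w)/(k + 5*w)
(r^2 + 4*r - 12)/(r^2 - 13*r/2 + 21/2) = 2*(r^2 + 4*r - 12)/(2*r^2 - 13*r + 21)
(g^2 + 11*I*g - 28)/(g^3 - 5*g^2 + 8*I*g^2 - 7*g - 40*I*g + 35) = (g + 4*I)/(g^2 + g*(-5 + I) - 5*I)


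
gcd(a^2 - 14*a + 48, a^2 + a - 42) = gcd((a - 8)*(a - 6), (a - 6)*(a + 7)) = a - 6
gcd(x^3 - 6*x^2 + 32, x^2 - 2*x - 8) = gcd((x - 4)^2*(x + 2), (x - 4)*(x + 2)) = x^2 - 2*x - 8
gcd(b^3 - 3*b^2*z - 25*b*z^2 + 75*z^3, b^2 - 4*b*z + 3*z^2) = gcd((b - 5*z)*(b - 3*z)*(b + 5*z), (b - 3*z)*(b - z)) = -b + 3*z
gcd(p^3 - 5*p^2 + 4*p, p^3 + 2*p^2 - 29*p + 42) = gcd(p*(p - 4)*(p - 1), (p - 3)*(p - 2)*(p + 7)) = 1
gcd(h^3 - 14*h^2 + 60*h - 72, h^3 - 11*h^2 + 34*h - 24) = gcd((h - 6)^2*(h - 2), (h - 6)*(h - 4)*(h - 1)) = h - 6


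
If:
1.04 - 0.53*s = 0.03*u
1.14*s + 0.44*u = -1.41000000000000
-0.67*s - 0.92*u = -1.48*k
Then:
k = -4.90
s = 2.51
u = -9.71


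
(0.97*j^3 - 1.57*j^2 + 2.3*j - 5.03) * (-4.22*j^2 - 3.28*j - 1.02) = -4.0934*j^5 + 3.4438*j^4 - 5.5458*j^3 + 15.284*j^2 + 14.1524*j + 5.1306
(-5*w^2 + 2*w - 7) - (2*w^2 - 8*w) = -7*w^2 + 10*w - 7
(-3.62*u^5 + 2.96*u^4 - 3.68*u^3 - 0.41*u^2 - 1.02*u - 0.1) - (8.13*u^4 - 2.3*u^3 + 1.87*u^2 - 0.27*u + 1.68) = -3.62*u^5 - 5.17*u^4 - 1.38*u^3 - 2.28*u^2 - 0.75*u - 1.78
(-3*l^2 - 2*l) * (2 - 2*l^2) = 6*l^4 + 4*l^3 - 6*l^2 - 4*l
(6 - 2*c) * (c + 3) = 18 - 2*c^2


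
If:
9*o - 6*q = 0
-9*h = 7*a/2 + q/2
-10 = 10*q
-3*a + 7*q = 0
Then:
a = -7/3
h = 26/27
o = -2/3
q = -1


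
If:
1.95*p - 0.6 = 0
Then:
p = 0.31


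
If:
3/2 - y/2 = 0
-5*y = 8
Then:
No Solution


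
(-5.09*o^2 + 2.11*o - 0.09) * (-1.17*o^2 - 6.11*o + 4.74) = 5.9553*o^4 + 28.6312*o^3 - 36.9134*o^2 + 10.5513*o - 0.4266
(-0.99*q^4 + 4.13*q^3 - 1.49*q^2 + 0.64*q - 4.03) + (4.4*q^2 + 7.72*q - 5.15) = -0.99*q^4 + 4.13*q^3 + 2.91*q^2 + 8.36*q - 9.18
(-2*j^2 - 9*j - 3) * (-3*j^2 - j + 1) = 6*j^4 + 29*j^3 + 16*j^2 - 6*j - 3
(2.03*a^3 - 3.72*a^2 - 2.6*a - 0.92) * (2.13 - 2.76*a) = -5.6028*a^4 + 14.5911*a^3 - 0.747600000000001*a^2 - 2.9988*a - 1.9596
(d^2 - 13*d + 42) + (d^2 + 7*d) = 2*d^2 - 6*d + 42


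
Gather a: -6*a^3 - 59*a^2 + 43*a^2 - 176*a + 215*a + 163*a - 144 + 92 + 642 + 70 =-6*a^3 - 16*a^2 + 202*a + 660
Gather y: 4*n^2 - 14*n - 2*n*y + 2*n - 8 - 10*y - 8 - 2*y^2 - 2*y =4*n^2 - 12*n - 2*y^2 + y*(-2*n - 12) - 16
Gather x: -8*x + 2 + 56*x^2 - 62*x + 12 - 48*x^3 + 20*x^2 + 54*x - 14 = -48*x^3 + 76*x^2 - 16*x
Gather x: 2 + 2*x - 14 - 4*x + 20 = 8 - 2*x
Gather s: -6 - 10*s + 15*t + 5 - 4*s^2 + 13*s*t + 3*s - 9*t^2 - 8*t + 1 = -4*s^2 + s*(13*t - 7) - 9*t^2 + 7*t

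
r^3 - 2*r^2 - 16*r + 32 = (r - 4)*(r - 2)*(r + 4)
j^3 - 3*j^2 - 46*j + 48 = (j - 8)*(j - 1)*(j + 6)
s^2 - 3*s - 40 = (s - 8)*(s + 5)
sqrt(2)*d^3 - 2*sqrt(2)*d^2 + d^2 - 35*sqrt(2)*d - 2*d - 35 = (d - 7)*(d + 5)*(sqrt(2)*d + 1)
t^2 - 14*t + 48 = (t - 8)*(t - 6)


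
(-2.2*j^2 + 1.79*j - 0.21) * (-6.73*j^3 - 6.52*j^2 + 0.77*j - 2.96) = 14.806*j^5 + 2.2973*j^4 - 11.9515*j^3 + 9.2595*j^2 - 5.4601*j + 0.6216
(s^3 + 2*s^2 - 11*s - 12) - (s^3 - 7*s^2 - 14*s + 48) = 9*s^2 + 3*s - 60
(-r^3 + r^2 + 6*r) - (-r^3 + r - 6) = r^2 + 5*r + 6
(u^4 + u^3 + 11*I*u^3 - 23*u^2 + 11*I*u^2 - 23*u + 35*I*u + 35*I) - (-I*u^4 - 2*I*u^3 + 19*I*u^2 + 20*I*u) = u^4 + I*u^4 + u^3 + 13*I*u^3 - 23*u^2 - 8*I*u^2 - 23*u + 15*I*u + 35*I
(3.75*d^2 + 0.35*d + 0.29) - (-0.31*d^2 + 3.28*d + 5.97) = 4.06*d^2 - 2.93*d - 5.68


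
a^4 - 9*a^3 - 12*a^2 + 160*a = a*(a - 8)*(a - 5)*(a + 4)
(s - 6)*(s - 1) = s^2 - 7*s + 6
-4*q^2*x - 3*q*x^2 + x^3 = x*(-4*q + x)*(q + x)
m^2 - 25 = (m - 5)*(m + 5)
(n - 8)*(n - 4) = n^2 - 12*n + 32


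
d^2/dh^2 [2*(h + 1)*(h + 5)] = 4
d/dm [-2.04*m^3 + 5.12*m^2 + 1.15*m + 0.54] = -6.12*m^2 + 10.24*m + 1.15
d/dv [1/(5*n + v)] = -1/(5*n + v)^2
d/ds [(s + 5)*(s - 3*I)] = 2*s + 5 - 3*I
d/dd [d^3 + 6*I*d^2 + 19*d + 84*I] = 3*d^2 + 12*I*d + 19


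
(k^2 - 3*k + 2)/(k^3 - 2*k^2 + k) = (k - 2)/(k*(k - 1))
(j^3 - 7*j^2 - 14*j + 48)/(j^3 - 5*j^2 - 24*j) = (j - 2)/j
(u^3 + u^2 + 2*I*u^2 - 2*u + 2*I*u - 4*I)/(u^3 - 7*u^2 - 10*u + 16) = (u + 2*I)/(u - 8)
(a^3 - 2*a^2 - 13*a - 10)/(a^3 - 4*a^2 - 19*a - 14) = (a - 5)/(a - 7)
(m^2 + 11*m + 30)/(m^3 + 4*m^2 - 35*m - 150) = (m + 6)/(m^2 - m - 30)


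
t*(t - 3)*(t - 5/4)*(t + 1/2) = t^4 - 15*t^3/4 + 13*t^2/8 + 15*t/8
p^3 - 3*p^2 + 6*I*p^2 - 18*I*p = p*(p - 3)*(p + 6*I)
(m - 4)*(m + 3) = m^2 - m - 12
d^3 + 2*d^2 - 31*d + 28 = (d - 4)*(d - 1)*(d + 7)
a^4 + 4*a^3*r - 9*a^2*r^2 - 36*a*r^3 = a*(a - 3*r)*(a + 3*r)*(a + 4*r)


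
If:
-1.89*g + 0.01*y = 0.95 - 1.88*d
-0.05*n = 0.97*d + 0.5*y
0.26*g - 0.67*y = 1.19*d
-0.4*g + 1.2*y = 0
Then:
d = -0.02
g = -0.52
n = 2.04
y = -0.17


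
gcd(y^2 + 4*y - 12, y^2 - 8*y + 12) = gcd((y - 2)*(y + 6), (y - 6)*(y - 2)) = y - 2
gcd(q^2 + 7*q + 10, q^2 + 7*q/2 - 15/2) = q + 5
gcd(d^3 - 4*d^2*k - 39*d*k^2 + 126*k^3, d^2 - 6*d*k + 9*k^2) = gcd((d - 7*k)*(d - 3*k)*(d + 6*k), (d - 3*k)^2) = d - 3*k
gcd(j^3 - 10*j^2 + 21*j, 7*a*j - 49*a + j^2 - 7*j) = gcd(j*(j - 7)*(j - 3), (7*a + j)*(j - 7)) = j - 7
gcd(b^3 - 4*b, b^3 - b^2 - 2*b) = b^2 - 2*b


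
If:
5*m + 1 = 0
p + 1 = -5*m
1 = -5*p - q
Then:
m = -1/5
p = 0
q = -1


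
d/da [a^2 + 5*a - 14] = 2*a + 5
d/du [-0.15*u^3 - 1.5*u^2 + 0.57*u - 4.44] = -0.45*u^2 - 3.0*u + 0.57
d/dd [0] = 0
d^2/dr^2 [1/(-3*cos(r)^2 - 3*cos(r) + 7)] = 3*(12*sin(r)^4 - 37*sin(r)^2 - 17*cos(r)/4 + 9*cos(3*r)/4 + 5)/(-3*sin(r)^2 + 3*cos(r) - 4)^3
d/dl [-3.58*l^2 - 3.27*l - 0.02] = -7.16*l - 3.27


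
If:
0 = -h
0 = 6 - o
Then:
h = 0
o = 6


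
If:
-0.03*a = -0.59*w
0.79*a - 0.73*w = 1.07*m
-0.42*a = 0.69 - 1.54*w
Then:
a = -2.02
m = -1.42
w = -0.10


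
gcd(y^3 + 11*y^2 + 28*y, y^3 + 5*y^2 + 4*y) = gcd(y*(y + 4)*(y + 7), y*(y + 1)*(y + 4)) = y^2 + 4*y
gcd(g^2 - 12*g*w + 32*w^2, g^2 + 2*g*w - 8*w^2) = 1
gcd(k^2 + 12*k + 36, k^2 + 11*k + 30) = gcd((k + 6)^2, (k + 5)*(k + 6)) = k + 6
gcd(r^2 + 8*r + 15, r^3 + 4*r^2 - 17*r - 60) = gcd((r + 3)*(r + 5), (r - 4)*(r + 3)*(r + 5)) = r^2 + 8*r + 15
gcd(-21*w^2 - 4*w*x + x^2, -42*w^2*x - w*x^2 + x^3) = -7*w + x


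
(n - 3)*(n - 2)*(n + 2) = n^3 - 3*n^2 - 4*n + 12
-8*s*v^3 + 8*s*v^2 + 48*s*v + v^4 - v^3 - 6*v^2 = v*(-8*s + v)*(v - 3)*(v + 2)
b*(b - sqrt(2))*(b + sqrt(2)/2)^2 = b^4 - 3*b^2/2 - sqrt(2)*b/2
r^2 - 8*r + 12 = (r - 6)*(r - 2)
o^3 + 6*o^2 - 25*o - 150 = (o - 5)*(o + 5)*(o + 6)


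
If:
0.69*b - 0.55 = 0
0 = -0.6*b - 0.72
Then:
No Solution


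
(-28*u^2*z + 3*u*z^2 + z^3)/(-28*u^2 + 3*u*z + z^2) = z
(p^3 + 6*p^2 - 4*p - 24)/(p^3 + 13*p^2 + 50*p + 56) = (p^2 + 4*p - 12)/(p^2 + 11*p + 28)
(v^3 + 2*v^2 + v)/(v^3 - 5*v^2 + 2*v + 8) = v*(v + 1)/(v^2 - 6*v + 8)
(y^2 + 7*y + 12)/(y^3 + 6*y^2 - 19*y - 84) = (y + 4)/(y^2 + 3*y - 28)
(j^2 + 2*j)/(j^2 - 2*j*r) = (j + 2)/(j - 2*r)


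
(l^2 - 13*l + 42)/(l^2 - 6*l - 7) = (l - 6)/(l + 1)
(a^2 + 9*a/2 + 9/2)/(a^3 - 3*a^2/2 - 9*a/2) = (a + 3)/(a*(a - 3))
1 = 1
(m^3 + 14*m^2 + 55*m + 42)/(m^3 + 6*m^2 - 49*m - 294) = (m + 1)/(m - 7)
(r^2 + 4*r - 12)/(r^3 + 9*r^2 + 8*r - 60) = 1/(r + 5)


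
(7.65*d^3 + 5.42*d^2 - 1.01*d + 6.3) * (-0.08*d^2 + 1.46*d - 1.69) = -0.612*d^5 + 10.7354*d^4 - 4.9345*d^3 - 11.1384*d^2 + 10.9049*d - 10.647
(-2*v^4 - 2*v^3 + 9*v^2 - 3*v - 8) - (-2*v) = -2*v^4 - 2*v^3 + 9*v^2 - v - 8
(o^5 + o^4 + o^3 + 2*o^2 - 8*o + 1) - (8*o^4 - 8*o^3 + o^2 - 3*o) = o^5 - 7*o^4 + 9*o^3 + o^2 - 5*o + 1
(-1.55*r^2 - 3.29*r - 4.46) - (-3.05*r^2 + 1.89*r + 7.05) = 1.5*r^2 - 5.18*r - 11.51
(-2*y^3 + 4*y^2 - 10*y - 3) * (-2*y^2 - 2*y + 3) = 4*y^5 - 4*y^4 + 6*y^3 + 38*y^2 - 24*y - 9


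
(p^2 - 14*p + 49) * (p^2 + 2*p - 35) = p^4 - 12*p^3 - 14*p^2 + 588*p - 1715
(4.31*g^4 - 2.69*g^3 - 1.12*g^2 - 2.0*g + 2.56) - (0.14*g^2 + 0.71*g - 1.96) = 4.31*g^4 - 2.69*g^3 - 1.26*g^2 - 2.71*g + 4.52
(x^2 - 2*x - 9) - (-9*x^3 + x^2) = 9*x^3 - 2*x - 9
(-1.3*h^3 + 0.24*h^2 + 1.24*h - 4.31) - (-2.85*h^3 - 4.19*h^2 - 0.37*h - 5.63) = 1.55*h^3 + 4.43*h^2 + 1.61*h + 1.32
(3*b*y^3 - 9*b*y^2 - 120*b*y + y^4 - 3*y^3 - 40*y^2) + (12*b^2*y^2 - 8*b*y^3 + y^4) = 12*b^2*y^2 - 5*b*y^3 - 9*b*y^2 - 120*b*y + 2*y^4 - 3*y^3 - 40*y^2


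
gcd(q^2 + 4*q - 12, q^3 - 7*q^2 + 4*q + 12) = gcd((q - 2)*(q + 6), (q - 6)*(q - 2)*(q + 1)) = q - 2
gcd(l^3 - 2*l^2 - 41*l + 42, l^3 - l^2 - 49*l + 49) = l^2 - 8*l + 7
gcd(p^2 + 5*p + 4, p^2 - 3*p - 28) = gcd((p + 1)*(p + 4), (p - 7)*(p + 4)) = p + 4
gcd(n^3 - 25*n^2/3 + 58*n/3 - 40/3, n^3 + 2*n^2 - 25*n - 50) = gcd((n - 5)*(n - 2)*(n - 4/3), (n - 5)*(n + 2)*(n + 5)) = n - 5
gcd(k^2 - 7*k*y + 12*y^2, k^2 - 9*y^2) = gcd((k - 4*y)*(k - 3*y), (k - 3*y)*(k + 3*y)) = -k + 3*y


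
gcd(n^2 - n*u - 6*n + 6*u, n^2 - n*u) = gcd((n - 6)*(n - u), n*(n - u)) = -n + u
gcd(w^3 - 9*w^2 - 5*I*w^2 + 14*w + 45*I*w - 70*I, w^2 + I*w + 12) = 1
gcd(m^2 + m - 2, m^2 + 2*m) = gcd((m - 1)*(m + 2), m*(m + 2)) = m + 2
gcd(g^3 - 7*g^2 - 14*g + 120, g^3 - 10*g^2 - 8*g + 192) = g^2 - 2*g - 24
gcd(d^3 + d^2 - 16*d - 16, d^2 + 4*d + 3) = d + 1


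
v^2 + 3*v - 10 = (v - 2)*(v + 5)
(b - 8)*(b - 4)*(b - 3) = b^3 - 15*b^2 + 68*b - 96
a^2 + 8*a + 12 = (a + 2)*(a + 6)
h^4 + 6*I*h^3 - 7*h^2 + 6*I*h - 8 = (h - I)*(h + I)*(h + 2*I)*(h + 4*I)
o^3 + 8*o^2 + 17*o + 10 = (o + 1)*(o + 2)*(o + 5)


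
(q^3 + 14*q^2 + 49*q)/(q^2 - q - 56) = q*(q + 7)/(q - 8)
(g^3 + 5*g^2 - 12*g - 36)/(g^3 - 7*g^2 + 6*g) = (g^3 + 5*g^2 - 12*g - 36)/(g*(g^2 - 7*g + 6))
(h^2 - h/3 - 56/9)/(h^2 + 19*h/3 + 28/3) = (h - 8/3)/(h + 4)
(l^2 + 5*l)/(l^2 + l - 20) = l/(l - 4)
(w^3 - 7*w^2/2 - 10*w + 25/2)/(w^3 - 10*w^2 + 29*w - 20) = (w + 5/2)/(w - 4)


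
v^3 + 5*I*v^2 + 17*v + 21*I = (v - 3*I)*(v + I)*(v + 7*I)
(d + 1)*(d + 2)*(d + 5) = d^3 + 8*d^2 + 17*d + 10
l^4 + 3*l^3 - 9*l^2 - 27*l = l*(l - 3)*(l + 3)^2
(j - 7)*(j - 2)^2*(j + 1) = j^4 - 10*j^3 + 21*j^2 + 4*j - 28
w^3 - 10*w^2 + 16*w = w*(w - 8)*(w - 2)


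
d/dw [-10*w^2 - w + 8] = -20*w - 1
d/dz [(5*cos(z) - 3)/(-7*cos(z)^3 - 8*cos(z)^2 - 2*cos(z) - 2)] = 16*(-70*cos(z)^3 + 23*cos(z)^2 + 48*cos(z) + 16)*sin(z)/(-32*sin(z)^2 + 29*cos(z) + 7*cos(3*z) + 40)^2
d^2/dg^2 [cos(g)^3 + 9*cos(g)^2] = -3*cos(g)/4 - 18*cos(2*g) - 9*cos(3*g)/4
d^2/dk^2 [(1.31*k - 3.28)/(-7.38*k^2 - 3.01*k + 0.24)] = (-(1.31*k - 3.28)*(14.76*k + 3.01)*(29.52*k + 6.02) + (58.0068*k - 40.5266)*(7.38*k^2 + 3.01*k - 0.24))/(7.38*k^2 + 3.01*k - 0.24)^3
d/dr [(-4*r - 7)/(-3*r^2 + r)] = (-12*r^2 - 42*r + 7)/(r^2*(9*r^2 - 6*r + 1))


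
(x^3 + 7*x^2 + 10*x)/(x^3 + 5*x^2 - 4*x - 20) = x/(x - 2)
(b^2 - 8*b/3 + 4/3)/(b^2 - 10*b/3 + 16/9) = 3*(b - 2)/(3*b - 8)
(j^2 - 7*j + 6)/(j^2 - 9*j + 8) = (j - 6)/(j - 8)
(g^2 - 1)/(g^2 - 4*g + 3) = (g + 1)/(g - 3)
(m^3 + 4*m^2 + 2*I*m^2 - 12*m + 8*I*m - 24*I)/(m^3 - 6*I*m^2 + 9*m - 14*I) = (m^2 + 4*m - 12)/(m^2 - 8*I*m - 7)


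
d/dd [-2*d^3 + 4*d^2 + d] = -6*d^2 + 8*d + 1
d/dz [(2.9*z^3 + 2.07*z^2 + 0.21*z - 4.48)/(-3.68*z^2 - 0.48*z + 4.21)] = (-10.672*z^4 - 2.784*z^3 + 36.4062*z^2 - 15.5434*z - 1.2663)/(13.5424*z^4 + 3.5328*z^3 - 30.7552*z^2 - 4.0416*z + 17.7241)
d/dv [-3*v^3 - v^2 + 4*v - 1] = -9*v^2 - 2*v + 4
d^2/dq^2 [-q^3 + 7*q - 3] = -6*q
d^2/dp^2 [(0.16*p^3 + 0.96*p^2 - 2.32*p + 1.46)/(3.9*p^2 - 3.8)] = (-2.8421709430404e-14*p^4 - 65.832*p^3 + 218.6028*p^2 - 192.432*p + 70.9992)/(59.319*p^6 - 173.394*p^4 + 168.948*p^2 - 54.872)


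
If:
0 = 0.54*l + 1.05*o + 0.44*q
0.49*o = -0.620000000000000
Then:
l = 2.46031746031746 - 0.814814814814815*q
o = -1.27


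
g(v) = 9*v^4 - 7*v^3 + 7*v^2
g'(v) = 36*v^3 - 21*v^2 + 14*v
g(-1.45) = 75.84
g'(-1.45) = -174.20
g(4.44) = 3022.93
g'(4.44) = 2799.20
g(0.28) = 0.45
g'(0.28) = 3.06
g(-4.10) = 3143.30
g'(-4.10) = -2891.57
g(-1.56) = 96.91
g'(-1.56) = -209.62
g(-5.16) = 7528.40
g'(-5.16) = -5577.35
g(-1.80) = 157.98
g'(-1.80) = -303.19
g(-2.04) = 244.43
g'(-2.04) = -421.58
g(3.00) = 603.00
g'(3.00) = 825.00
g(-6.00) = 13428.00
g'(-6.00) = -8616.00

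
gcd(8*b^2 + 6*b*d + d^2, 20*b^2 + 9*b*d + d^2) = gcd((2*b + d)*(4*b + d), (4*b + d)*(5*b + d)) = 4*b + d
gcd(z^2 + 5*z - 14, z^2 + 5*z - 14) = z^2 + 5*z - 14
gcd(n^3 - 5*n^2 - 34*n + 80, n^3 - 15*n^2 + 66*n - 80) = n^2 - 10*n + 16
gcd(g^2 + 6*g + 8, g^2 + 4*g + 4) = g + 2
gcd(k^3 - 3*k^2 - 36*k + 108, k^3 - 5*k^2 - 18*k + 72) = k^2 - 9*k + 18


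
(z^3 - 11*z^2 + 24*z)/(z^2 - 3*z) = z - 8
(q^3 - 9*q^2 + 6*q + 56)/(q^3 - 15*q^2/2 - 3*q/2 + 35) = 2*(q - 4)/(2*q - 5)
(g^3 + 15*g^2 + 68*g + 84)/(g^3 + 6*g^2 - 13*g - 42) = (g + 6)/(g - 3)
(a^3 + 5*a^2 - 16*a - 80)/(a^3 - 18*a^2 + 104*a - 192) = (a^2 + 9*a + 20)/(a^2 - 14*a + 48)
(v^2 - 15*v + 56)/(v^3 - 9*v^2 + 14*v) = (v - 8)/(v*(v - 2))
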